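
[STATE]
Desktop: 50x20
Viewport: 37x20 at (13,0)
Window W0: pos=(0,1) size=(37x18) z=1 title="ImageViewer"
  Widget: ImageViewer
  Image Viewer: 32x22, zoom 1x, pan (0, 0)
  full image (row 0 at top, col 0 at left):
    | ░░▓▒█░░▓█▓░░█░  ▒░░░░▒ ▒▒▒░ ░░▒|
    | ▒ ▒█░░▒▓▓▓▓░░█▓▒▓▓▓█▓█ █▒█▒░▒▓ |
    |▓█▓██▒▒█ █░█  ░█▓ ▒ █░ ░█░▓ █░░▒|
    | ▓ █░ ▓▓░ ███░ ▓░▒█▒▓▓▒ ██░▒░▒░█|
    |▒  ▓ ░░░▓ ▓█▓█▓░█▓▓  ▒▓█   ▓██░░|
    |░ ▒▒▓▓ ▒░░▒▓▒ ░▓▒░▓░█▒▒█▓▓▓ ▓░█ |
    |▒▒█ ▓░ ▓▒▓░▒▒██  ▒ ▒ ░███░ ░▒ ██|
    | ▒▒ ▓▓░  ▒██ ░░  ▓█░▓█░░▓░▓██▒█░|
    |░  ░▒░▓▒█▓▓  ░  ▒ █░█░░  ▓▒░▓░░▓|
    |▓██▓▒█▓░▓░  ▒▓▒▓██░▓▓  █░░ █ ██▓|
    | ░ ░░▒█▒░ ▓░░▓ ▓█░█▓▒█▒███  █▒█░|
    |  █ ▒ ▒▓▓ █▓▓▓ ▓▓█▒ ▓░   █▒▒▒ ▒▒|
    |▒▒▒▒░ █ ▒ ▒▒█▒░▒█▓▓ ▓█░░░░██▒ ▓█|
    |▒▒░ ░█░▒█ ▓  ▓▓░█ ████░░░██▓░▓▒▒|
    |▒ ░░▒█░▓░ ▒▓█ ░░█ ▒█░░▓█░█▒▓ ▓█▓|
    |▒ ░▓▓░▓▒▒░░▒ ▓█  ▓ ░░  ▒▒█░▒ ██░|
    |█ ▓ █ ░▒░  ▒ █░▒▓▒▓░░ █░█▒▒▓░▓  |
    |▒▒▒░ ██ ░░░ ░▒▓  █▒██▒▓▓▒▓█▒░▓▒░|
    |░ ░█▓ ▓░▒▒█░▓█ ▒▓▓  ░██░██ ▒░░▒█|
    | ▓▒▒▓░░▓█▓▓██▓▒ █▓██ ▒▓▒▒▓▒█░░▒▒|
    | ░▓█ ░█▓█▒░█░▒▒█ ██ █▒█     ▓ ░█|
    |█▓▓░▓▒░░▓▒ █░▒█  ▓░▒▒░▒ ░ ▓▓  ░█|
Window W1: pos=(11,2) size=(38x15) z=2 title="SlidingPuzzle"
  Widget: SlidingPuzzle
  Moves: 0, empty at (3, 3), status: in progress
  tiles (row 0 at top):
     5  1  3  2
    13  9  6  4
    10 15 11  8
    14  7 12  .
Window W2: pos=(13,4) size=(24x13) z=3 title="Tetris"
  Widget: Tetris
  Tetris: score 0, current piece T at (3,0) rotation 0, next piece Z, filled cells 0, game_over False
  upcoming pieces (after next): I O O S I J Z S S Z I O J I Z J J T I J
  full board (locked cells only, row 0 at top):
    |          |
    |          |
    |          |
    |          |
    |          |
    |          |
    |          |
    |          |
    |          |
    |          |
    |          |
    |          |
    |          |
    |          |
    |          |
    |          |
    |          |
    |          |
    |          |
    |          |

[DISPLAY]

                                     
━━━━━━━━━━━━━━━━━━━━━━━┓             
━━━━━━━━━━━━━━━━━━━━━━━━━━━━━━━━━━━┓ 
SlidingPuzzle                      ┃ 
┏━━━━━━━━━━━━━━━━━━━━━━┓───────────┨ 
┃ Tetris               ┃           ┃ 
┠──────────────────────┨           ┃ 
┃          │Next:      ┃           ┃ 
┃          │▓▓         ┃           ┃ 
┃          │ ▓▓        ┃           ┃ 
┃          │           ┃           ┃ 
┃          │           ┃           ┃ 
┃          │           ┃           ┃ 
┃          │Score:     ┃           ┃ 
┃          │0          ┃           ┃ 
┃          │           ┃           ┃ 
┗━━━━━━━━━━━━━━━━━━━━━━┛━━━━━━━━━━━┛ 
 ▓▓░█ ████░░░██▓░▓▒▒   ┃             
━━━━━━━━━━━━━━━━━━━━━━━┛             
                                     


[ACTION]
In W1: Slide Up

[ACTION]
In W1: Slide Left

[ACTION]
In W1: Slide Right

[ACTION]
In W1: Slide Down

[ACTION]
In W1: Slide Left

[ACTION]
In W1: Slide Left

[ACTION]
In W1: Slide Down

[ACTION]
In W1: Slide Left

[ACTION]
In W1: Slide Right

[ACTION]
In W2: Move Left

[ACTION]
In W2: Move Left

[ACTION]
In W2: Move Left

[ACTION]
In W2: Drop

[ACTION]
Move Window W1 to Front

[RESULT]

                                     
━━━━━━━━━━━━━━━━━━━━━━━┓             
━━━━━━━━━━━━━━━━━━━━━━━━━━━━━━━━━━━┓ 
SlidingPuzzle                      ┃ 
───────────────────────────────────┨ 
────┬────┬────┬────┐               ┃ 
  5 │  1 │  3 │  2 │               ┃ 
────┼────┼────┼────┤               ┃ 
 13 │  9 │    │  6 │               ┃ 
────┼────┼────┼────┤               ┃ 
 10 │ 15 │  8 │  4 │               ┃ 
────┼────┼────┼────┤               ┃ 
 14 │  7 │ 11 │ 12 │               ┃ 
────┴────┴────┴────┘               ┃ 
oves: 5                            ┃ 
                                   ┃ 
━━━━━━━━━━━━━━━━━━━━━━━━━━━━━━━━━━━┛ 
 ▓▓░█ ████░░░██▓░▓▒▒   ┃             
━━━━━━━━━━━━━━━━━━━━━━━┛             
                                     


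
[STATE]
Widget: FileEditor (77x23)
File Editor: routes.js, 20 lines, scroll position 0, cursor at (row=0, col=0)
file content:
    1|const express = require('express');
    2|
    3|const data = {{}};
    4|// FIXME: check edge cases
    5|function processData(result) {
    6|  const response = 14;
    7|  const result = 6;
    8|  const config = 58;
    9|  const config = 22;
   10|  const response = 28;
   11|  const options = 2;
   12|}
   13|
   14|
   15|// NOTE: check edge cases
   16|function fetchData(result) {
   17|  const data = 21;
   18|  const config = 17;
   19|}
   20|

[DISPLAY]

█onst express = require('express');                                         ▲
                                                                            █
const data = {{}};                                                          ░
// FIXME: check edge cases                                                  ░
function processData(result) {                                              ░
  const response = 14;                                                      ░
  const result = 6;                                                         ░
  const config = 58;                                                        ░
  const config = 22;                                                        ░
  const response = 28;                                                      ░
  const options = 2;                                                        ░
}                                                                           ░
                                                                            ░
                                                                            ░
// NOTE: check edge cases                                                   ░
function fetchData(result) {                                                ░
  const data = 21;                                                          ░
  const config = 17;                                                        ░
}                                                                           ░
                                                                            ░
                                                                            ░
                                                                            ░
                                                                            ▼


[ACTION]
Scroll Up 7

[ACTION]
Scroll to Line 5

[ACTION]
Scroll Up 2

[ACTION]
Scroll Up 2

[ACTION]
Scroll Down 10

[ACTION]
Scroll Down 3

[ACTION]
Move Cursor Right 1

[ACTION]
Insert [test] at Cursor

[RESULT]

ctest█nst express = require('express');                                     ▲
                                                                            █
const data = {{}};                                                          ░
// FIXME: check edge cases                                                  ░
function processData(result) {                                              ░
  const response = 14;                                                      ░
  const result = 6;                                                         ░
  const config = 58;                                                        ░
  const config = 22;                                                        ░
  const response = 28;                                                      ░
  const options = 2;                                                        ░
}                                                                           ░
                                                                            ░
                                                                            ░
// NOTE: check edge cases                                                   ░
function fetchData(result) {                                                ░
  const data = 21;                                                          ░
  const config = 17;                                                        ░
}                                                                           ░
                                                                            ░
                                                                            ░
                                                                            ░
                                                                            ▼


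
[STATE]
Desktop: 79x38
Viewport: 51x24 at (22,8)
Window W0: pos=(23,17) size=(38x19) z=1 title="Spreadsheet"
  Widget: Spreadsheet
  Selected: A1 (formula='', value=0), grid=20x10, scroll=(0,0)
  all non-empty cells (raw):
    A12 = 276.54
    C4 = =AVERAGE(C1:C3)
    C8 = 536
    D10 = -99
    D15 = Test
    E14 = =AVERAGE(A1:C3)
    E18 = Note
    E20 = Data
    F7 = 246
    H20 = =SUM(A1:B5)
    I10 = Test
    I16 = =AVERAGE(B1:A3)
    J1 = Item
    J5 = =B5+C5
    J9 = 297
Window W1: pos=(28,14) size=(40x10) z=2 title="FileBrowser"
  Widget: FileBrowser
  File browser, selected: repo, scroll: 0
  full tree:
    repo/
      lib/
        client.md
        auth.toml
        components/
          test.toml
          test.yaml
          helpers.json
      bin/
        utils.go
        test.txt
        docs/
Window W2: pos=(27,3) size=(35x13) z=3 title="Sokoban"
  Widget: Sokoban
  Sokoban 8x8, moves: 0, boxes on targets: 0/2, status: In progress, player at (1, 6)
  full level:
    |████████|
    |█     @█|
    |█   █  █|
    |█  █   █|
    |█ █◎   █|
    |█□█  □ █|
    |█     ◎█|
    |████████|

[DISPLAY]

     ┃█   █  █                         ┃           
     ┃█  █   █                         ┃           
     ┃█ █◎   █                         ┃           
     ┃█□█  □ █                         ┃           
     ┃█     ◎█                         ┃           
     ┃████████                         ┃           
     ┃Moves: 0  0/2                    ┃━━━━━┓     
     ┗━━━━━━━━━━━━━━━━━━━━━━━━━━━━━━━━━┛     ┃     
      ┠──────────────────────────────────────┨     
 ┏━━━━┃> [-] repo/                           ┃     
 ┃ Spr┃    [+] lib/                          ┃     
 ┠────┃    [+] bin/                          ┃     
 ┃A1: ┃                                      ┃     
 ┃    ┃                                      ┃     
 ┃----┃                                      ┃     
 ┃  1 ┗━━━━━━━━━━━━━━━━━━━━━━━━━━━━━━━━━━━━━━┛     
 ┃  2        0       0       0       0┃            
 ┃  3        0       0       0       0┃            
 ┃  4        0       0       0       0┃            
 ┃  5        0       0       0       0┃            
 ┃  6        0       0       0       0┃            
 ┃  7        0       0       0       0┃            
 ┃  8        0       0     536       0┃            
 ┃  9        0       0       0       0┃            


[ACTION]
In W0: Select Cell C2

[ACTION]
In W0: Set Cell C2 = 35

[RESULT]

     ┃█   █  █                         ┃           
     ┃█  █   █                         ┃           
     ┃█ █◎   █                         ┃           
     ┃█□█  □ █                         ┃           
     ┃█     ◎█                         ┃           
     ┃████████                         ┃           
     ┃Moves: 0  0/2                    ┃━━━━━┓     
     ┗━━━━━━━━━━━━━━━━━━━━━━━━━━━━━━━━━┛     ┃     
      ┠──────────────────────────────────────┨     
 ┏━━━━┃> [-] repo/                           ┃     
 ┃ Spr┃    [+] lib/                          ┃     
 ┠────┃    [+] bin/                          ┃     
 ┃C2: ┃                                      ┃     
 ┃    ┃                                      ┃     
 ┃----┃                                      ┃     
 ┃  1 ┗━━━━━━━━━━━━━━━━━━━━━━━━━━━━━━━━━━━━━━┛     
 ┃  2        0       0    [35]       0┃            
 ┃  3        0       0       0       0┃            
 ┃  4        0       0   11.67       0┃            
 ┃  5        0       0       0       0┃            
 ┃  6        0       0       0       0┃            
 ┃  7        0       0       0       0┃            
 ┃  8        0       0     536       0┃            
 ┃  9        0       0       0       0┃            


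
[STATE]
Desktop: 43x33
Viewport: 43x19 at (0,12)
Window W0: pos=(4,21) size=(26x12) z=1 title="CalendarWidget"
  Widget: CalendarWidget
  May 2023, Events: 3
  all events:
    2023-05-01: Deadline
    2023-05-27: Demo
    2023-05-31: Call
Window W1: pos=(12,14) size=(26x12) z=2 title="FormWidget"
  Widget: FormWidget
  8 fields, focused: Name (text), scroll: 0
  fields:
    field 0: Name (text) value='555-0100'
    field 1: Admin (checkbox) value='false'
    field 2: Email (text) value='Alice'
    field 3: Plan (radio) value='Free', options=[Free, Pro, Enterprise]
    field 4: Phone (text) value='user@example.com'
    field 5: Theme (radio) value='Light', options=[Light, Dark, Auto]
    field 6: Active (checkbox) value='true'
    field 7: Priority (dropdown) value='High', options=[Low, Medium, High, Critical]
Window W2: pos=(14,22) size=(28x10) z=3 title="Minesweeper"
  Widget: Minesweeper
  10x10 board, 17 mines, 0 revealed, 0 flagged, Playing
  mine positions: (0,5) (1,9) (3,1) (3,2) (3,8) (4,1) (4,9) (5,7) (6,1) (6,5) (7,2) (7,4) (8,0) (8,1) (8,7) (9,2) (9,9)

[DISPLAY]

                                           
                                           
            ┏━━━━━━━━━━━━━━━━━━━━━━━━┓     
            ┃ FormWidget             ┃     
            ┠────────────────────────┨     
            ┃> Name:       [555-0100]┃     
            ┃  Admin:      [ ]       ┃     
            ┃  Email:      [Alice   ]┃     
            ┃  Plan:       (●) Free  ┃     
    ┏━━━━━━━┃  Phone:      [user@exa]┃     
    ┃ Calend┃ ┏━━━━━━━━━━━━━━━━━━━━━━━━━━┓ 
    ┠───────┃ ┃ Minesweeper              ┃ 
    ┃       ┃ ┠──────────────────────────┨ 
    ┃Mo Tu W┗━┃■■■■■■■■■■                ┃ 
    ┃ 1*  2  3┃■■■■■■■■■■                ┃ 
    ┃ 8  9 10 ┃■■■■■■■■■■                ┃ 
    ┃15 16 17 ┃■■■■■■■■■■                ┃ 
    ┃22 23 24 ┃■■■■■■■■■■                ┃ 
    ┃29 30 31*┃■■■■■■■■■■                ┃ 


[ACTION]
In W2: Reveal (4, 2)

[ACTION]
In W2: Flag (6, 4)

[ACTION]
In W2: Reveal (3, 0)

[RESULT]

                                           
                                           
            ┏━━━━━━━━━━━━━━━━━━━━━━━━┓     
            ┃ FormWidget             ┃     
            ┠────────────────────────┨     
            ┃> Name:       [555-0100]┃     
            ┃  Admin:      [ ]       ┃     
            ┃  Email:      [Alice   ]┃     
            ┃  Plan:       (●) Free  ┃     
    ┏━━━━━━━┃  Phone:      [user@exa]┃     
    ┃ Calend┃ ┏━━━━━━━━━━━━━━━━━━━━━━━━━━┓ 
    ┠───────┃ ┃ Minesweeper              ┃ 
    ┃       ┃ ┠──────────────────────────┨ 
    ┃Mo Tu W┗━┃■■■■■■■■■■                ┃ 
    ┃ 1*  2  3┃■■■■■■■■■■                ┃ 
    ┃ 8  9 10 ┃■■■■■■■■■■                ┃ 
    ┃15 16 17 ┃2■■■■■■■■■                ┃ 
    ┃22 23 24 ┃■■3■■■■■■■                ┃ 
    ┃29 30 31*┃■■■■■■■■■■                ┃ 


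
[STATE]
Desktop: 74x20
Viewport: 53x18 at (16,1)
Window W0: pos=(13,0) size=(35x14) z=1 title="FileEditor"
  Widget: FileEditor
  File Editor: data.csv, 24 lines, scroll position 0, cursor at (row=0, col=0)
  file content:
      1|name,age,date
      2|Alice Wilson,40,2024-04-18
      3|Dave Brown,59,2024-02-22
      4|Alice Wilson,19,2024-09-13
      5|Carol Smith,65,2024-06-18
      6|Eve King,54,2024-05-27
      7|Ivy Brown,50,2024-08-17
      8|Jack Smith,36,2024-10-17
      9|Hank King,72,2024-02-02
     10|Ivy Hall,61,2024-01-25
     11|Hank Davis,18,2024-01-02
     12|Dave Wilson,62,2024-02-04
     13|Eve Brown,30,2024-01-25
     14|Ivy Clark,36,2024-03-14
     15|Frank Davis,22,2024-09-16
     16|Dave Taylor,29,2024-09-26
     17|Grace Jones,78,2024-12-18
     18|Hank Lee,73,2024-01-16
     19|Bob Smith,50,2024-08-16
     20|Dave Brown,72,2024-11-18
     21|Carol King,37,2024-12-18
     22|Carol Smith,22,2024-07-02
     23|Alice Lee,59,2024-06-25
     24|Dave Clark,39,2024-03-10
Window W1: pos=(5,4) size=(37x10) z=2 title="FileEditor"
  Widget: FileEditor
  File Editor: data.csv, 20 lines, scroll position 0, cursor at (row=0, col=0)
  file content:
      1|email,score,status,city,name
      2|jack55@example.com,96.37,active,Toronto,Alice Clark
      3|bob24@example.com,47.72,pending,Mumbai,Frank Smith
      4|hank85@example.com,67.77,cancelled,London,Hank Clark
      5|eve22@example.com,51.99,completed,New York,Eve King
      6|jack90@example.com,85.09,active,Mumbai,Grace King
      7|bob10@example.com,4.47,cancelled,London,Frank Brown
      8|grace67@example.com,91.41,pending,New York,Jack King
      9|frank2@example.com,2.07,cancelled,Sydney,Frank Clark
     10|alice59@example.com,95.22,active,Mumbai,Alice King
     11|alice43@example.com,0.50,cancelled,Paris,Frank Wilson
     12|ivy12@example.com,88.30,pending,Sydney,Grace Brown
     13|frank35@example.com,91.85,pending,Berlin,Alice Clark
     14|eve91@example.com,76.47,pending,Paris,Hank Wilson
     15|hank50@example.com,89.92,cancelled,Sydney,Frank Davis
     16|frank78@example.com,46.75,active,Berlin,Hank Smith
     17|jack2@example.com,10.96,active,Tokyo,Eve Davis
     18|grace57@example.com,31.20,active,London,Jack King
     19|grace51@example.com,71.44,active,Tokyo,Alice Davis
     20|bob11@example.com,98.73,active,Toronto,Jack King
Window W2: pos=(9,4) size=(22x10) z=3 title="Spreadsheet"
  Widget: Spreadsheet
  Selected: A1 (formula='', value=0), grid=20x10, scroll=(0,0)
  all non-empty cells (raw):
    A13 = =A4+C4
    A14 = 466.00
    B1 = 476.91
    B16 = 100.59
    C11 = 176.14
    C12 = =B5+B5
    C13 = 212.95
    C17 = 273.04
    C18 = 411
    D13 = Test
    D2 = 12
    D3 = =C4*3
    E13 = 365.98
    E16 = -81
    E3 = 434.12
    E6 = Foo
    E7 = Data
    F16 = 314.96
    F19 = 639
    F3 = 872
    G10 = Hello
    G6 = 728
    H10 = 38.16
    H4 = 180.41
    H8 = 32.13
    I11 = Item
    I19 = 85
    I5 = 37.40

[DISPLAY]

ileEditor                      ┃                     
───────────────────────────────┨                     
me,age,date                   ▲┃                     
━━━━━━━━━━━━━━┓━━━━━━━━━━┓    █┃                     
dsheet        ┃          ┃    ░┃                     
──────────────┨──────────┨    ░┃                     
              ┃ame      ▲┃    ░┃                     
 A       B    ┃active,To█┃    ░┃                     
--------------┃ending,Mu░┃    ░┃                     
   [0]  476.91┃cancelled░┃    ░┃                     
     0       0┃ompleted,░┃    ░┃                     
     0       0┃active,Mu▼┃    ▼┃                     
━━━━━━━━━━━━━━┛━━━━━━━━━━┛━━━━━┛                     
                                                     
                                                     
                                                     
                                                     
                                                     


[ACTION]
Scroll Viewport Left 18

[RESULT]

             ┃ FileEditor                      ┃     
             ┠─────────────────────────────────┨     
             ┃█ame,age,date                   ▲┃     
     ┏━━━┏━━━━━━━━━━━━━━━━━━━━┓━━━━━━━━━━┓    █┃     
     ┃ Fi┃ Spreadsheet        ┃          ┃    ░┃     
     ┠───┠────────────────────┨──────────┨    ░┃     
     ┃█ma┃A1:                 ┃ame      ▲┃    ░┃     
     ┃jac┃       A       B    ┃active,To█┃    ░┃     
     ┃bob┃--------------------┃ending,Mu░┃    ░┃     
     ┃han┃  1      [0]  476.91┃cancelled░┃    ░┃     
     ┃eve┃  2        0       0┃ompleted,░┃    ░┃     
     ┃jac┃  3        0       0┃active,Mu▼┃    ▼┃     
     ┗━━━┗━━━━━━━━━━━━━━━━━━━━┛━━━━━━━━━━┛━━━━━┛     
                                                     
                                                     
                                                     
                                                     
                                                     


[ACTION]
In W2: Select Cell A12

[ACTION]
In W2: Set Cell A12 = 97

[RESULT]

             ┃ FileEditor                      ┃     
             ┠─────────────────────────────────┨     
             ┃█ame,age,date                   ▲┃     
     ┏━━━┏━━━━━━━━━━━━━━━━━━━━┓━━━━━━━━━━┓    █┃     
     ┃ Fi┃ Spreadsheet        ┃          ┃    ░┃     
     ┠───┠────────────────────┨──────────┨    ░┃     
     ┃█ma┃A12: 97             ┃ame      ▲┃    ░┃     
     ┃jac┃       A       B    ┃active,To█┃    ░┃     
     ┃bob┃--------------------┃ending,Mu░┃    ░┃     
     ┃han┃  1        0  476.91┃cancelled░┃    ░┃     
     ┃eve┃  2        0       0┃ompleted,░┃    ░┃     
     ┃jac┃  3        0       0┃active,Mu▼┃    ▼┃     
     ┗━━━┗━━━━━━━━━━━━━━━━━━━━┛━━━━━━━━━━┛━━━━━┛     
                                                     
                                                     
                                                     
                                                     
                                                     


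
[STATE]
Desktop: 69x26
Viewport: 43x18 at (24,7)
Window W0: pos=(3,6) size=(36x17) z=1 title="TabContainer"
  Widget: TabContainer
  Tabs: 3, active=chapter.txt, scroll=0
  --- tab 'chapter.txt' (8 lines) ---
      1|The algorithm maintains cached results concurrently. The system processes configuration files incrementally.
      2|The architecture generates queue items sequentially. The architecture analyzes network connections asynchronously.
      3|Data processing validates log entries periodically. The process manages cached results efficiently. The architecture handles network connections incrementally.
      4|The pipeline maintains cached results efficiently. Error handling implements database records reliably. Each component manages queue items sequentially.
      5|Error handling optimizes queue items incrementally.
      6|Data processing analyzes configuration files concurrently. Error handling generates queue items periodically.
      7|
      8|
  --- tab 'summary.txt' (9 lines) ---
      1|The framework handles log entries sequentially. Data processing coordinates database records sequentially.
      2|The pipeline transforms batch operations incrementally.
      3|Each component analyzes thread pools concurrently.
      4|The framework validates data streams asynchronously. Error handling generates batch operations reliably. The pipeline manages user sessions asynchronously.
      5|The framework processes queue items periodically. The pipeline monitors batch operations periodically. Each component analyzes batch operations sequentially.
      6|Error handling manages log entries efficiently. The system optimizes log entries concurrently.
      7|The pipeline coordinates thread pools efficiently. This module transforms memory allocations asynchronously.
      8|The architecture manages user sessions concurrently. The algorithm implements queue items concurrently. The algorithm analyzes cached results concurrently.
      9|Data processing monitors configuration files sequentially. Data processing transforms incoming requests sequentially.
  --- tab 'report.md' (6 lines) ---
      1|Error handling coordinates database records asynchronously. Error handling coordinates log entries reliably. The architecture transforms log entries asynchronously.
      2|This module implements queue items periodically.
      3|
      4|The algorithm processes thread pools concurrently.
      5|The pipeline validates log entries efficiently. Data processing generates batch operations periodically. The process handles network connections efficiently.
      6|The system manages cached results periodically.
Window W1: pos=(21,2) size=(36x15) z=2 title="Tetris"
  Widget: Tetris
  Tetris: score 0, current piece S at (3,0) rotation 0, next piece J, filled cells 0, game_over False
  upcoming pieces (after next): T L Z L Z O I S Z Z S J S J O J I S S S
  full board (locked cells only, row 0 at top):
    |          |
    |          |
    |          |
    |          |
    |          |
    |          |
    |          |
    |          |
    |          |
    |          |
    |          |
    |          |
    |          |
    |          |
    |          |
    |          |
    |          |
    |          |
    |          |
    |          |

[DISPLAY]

        │███                    ┃          
        │                       ┃          
        │                       ┃          
        │                       ┃          
        │Score:                 ┃          
        │0                      ┃          
        │                       ┃          
        │                       ┃          
        │                       ┃          
━━━━━━━━━━━━━━━━━━━━━━━━━━━━━━━━┛          
              ┃                            
              ┃                            
              ┃                            
              ┃                            
              ┃                            
━━━━━━━━━━━━━━┛                            
                                           
                                           


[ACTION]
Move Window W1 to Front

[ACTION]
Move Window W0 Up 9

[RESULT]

        │███                    ┃          
        │                       ┃          
        │                       ┃          
        │                       ┃          
        │Score:                 ┃          
        │0                      ┃          
        │                       ┃          
        │                       ┃          
        │                       ┃          
━━━━━━━━━━━━━━━━━━━━━━━━━━━━━━━━┛          
                                           
                                           
                                           
                                           
                                           
                                           
                                           
                                           


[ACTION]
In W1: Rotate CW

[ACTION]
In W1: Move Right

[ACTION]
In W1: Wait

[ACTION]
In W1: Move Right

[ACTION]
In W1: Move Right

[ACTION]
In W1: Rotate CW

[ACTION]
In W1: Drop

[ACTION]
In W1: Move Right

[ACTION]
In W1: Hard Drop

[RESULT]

        │▒▒▒                    ┃          
        │                       ┃          
        │                       ┃          
        │                       ┃          
        │Score:                 ┃          
        │0                      ┃          
        │                       ┃          
      ░░│                       ┃          
     ░░ │                       ┃          
━━━━━━━━━━━━━━━━━━━━━━━━━━━━━━━━┛          
                                           
                                           
                                           
                                           
                                           
                                           
                                           
                                           


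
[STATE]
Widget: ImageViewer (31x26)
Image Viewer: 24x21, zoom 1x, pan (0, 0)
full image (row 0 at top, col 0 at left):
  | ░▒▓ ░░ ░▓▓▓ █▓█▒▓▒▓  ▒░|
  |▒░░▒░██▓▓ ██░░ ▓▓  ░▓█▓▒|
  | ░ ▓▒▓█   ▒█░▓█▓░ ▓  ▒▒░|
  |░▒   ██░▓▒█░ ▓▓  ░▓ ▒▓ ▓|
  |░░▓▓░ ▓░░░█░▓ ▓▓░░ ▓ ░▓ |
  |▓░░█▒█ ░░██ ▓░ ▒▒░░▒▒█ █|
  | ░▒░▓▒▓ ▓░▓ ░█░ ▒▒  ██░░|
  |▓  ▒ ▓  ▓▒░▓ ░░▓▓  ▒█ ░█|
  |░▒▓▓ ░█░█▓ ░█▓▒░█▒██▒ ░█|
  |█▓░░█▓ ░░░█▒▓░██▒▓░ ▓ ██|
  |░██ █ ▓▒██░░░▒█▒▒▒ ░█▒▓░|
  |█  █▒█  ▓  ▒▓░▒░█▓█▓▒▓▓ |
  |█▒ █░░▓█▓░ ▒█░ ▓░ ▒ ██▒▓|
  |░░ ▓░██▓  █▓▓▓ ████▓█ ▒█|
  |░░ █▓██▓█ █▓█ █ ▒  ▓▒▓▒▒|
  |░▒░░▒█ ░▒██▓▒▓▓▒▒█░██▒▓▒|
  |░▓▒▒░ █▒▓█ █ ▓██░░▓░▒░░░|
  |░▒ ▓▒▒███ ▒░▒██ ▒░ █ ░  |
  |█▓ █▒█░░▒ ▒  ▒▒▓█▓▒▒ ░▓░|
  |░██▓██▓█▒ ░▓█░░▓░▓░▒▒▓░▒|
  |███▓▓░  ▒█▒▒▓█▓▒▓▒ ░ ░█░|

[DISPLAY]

 ░▒▓ ░░ ░▓▓▓ █▓█▒▓▒▓  ▒░       
▒░░▒░██▓▓ ██░░ ▓▓  ░▓█▓▒       
 ░ ▓▒▓█   ▒█░▓█▓░ ▓  ▒▒░       
░▒   ██░▓▒█░ ▓▓  ░▓ ▒▓ ▓       
░░▓▓░ ▓░░░█░▓ ▓▓░░ ▓ ░▓        
▓░░█▒█ ░░██ ▓░ ▒▒░░▒▒█ █       
 ░▒░▓▒▓ ▓░▓ ░█░ ▒▒  ██░░       
▓  ▒ ▓  ▓▒░▓ ░░▓▓  ▒█ ░█       
░▒▓▓ ░█░█▓ ░█▓▒░█▒██▒ ░█       
█▓░░█▓ ░░░█▒▓░██▒▓░ ▓ ██       
░██ █ ▓▒██░░░▒█▒▒▒ ░█▒▓░       
█  █▒█  ▓  ▒▓░▒░█▓█▓▒▓▓        
█▒ █░░▓█▓░ ▒█░ ▓░ ▒ ██▒▓       
░░ ▓░██▓  █▓▓▓ ████▓█ ▒█       
░░ █▓██▓█ █▓█ █ ▒  ▓▒▓▒▒       
░▒░░▒█ ░▒██▓▒▓▓▒▒█░██▒▓▒       
░▓▒▒░ █▒▓█ █ ▓██░░▓░▒░░░       
░▒ ▓▒▒███ ▒░▒██ ▒░ █ ░         
█▓ █▒█░░▒ ▒  ▒▒▓█▓▒▒ ░▓░       
░██▓██▓█▒ ░▓█░░▓░▓░▒▒▓░▒       
███▓▓░  ▒█▒▒▓█▓▒▓▒ ░ ░█░       
                               
                               
                               
                               
                               


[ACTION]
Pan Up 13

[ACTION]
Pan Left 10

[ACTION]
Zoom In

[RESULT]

  ░░▒▒▓▓  ░░░░  ░░▓▓▓▓▓▓  ██▓▓█
  ░░▒▒▓▓  ░░░░  ░░▓▓▓▓▓▓  ██▓▓█
▒▒░░░░▒▒░░████▓▓▓▓  ████░░░░  ▓
▒▒░░░░▒▒░░████▓▓▓▓  ████░░░░  ▓
  ░░  ▓▓▒▒▓▓██      ▒▒██░░▓▓██▓
  ░░  ▓▓▒▒▓▓██      ▒▒██░░▓▓██▓
░░▒▒      ████░░▓▓▒▒██░░  ▓▓▓▓ 
░░▒▒      ████░░▓▓▒▒██░░  ▓▓▓▓ 
░░░░▓▓▓▓░░  ▓▓░░░░░░██░░▓▓  ▓▓▓
░░░░▓▓▓▓░░  ▓▓░░░░░░██░░▓▓  ▓▓▓
▓▓░░░░██▒▒██  ░░░░████  ▓▓░░  ▒
▓▓░░░░██▒▒██  ░░░░████  ▓▓░░  ▒
  ░░▒▒░░▓▓▒▒▓▓  ▓▓░░▓▓  ░░██░░ 
  ░░▒▒░░▓▓▒▒▓▓  ▓▓░░▓▓  ░░██░░ 
▓▓    ▒▒  ▓▓    ▓▓▒▒░░▓▓  ░░░░▓
▓▓    ▒▒  ▓▓    ▓▓▒▒░░▓▓  ░░░░▓
░░▒▒▓▓▓▓  ░░██░░██▓▓  ░░██▓▓▒▒░
░░▒▒▓▓▓▓  ░░██░░██▓▓  ░░██▓▓▒▒░
██▓▓░░░░██▓▓  ░░░░░░██▒▒▓▓░░███
██▓▓░░░░██▓▓  ░░░░░░██▒▒▓▓░░███
░░████  ██  ▓▓▒▒████░░░░░░▒▒██▒
░░████  ██  ▓▓▒▒████░░░░░░▒▒██▒
██    ██▒▒██    ▓▓    ▒▒▓▓░░▒▒░
██    ██▒▒██    ▓▓    ▒▒▓▓░░▒▒░
██▒▒  ██░░░░▓▓██▓▓░░  ▒▒██░░  ▓
██▒▒  ██░░░░▓▓██▓▓░░  ▒▒██░░  ▓


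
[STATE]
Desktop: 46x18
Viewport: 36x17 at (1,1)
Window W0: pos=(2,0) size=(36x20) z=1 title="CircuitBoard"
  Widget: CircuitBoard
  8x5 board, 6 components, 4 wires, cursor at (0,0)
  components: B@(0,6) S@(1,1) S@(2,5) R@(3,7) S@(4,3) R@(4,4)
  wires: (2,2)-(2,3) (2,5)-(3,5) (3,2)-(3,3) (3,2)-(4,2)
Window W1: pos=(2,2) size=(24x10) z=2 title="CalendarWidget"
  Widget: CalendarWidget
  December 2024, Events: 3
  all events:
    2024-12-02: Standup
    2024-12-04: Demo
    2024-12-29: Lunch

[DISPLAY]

 ┃ CircuitBoard                     
 ┏━━━━━━━━━━━━━━━━━━━━━━┓───────────
 ┃ CalendarWidget       ┃           
 ┠──────────────────────┨     B     
 ┃    December 2024     ┃           
 ┃Mo Tu We Th Fr Sa Su  ┃           
 ┃                   1  ┃           
 ┃ 2*  3  4*  5  6  7  8┃ S         
 ┃ 9 10 11 12 13 14 15  ┃ │         
 ┃16 17 18 19 20 21 22  ┃ ·       R 
 ┗━━━━━━━━━━━━━━━━━━━━━━┛           
 ┃4           ·   S   R             
 ┃Cursor: (0,0)                     
 ┃                                  
 ┃                                  
 ┃                                  
 ┃                                  


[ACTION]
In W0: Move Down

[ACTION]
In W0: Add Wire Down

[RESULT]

 ┃ CircuitBoard                     
 ┏━━━━━━━━━━━━━━━━━━━━━━┓───────────
 ┃ CalendarWidget       ┃           
 ┠──────────────────────┨     B     
 ┃    December 2024     ┃           
 ┃Mo Tu We Th Fr Sa Su  ┃           
 ┃                   1  ┃           
 ┃ 2*  3  4*  5  6  7  8┃ S         
 ┃ 9 10 11 12 13 14 15  ┃ │         
 ┃16 17 18 19 20 21 22  ┃ ·       R 
 ┗━━━━━━━━━━━━━━━━━━━━━━┛           
 ┃4           ·   S   R             
 ┃Cursor: (1,0)                     
 ┃                                  
 ┃                                  
 ┃                                  
 ┃                                  


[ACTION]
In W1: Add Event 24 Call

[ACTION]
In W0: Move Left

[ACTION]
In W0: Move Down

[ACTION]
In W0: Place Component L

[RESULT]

 ┃ CircuitBoard                     
 ┏━━━━━━━━━━━━━━━━━━━━━━┓───────────
 ┃ CalendarWidget       ┃           
 ┠──────────────────────┨     B     
 ┃    December 2024     ┃           
 ┃Mo Tu We Th Fr Sa Su  ┃           
 ┃                   1  ┃           
 ┃ 2*  3  4*  5  6  7  8┃ S         
 ┃ 9 10 11 12 13 14 15  ┃ │         
 ┃16 17 18 19 20 21 22  ┃ ·       R 
 ┗━━━━━━━━━━━━━━━━━━━━━━┛           
 ┃4           ·   S   R             
 ┃Cursor: (2,0)                     
 ┃                                  
 ┃                                  
 ┃                                  
 ┃                                  
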